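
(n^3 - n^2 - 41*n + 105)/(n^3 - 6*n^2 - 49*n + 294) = (n^2 - 8*n + 15)/(n^2 - 13*n + 42)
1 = 1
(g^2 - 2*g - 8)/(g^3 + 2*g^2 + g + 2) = (g - 4)/(g^2 + 1)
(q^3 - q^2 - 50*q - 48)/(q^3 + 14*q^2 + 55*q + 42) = (q - 8)/(q + 7)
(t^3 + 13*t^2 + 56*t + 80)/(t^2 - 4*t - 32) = (t^2 + 9*t + 20)/(t - 8)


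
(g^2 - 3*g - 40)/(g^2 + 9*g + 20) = (g - 8)/(g + 4)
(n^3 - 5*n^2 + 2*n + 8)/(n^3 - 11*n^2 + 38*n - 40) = (n + 1)/(n - 5)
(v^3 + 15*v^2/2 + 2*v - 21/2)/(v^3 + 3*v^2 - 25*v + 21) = (v + 3/2)/(v - 3)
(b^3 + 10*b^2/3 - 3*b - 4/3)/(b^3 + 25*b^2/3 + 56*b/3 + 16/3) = (b - 1)/(b + 4)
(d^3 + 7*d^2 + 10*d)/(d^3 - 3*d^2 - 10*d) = (d + 5)/(d - 5)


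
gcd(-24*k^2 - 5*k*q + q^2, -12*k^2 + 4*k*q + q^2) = 1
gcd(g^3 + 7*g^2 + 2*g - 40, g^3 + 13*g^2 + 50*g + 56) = g + 4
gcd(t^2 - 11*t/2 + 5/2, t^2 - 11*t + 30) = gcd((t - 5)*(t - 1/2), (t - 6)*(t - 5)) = t - 5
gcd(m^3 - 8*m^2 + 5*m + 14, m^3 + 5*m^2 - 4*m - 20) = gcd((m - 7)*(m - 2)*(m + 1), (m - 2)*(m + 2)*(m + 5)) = m - 2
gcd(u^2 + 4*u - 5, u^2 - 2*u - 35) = u + 5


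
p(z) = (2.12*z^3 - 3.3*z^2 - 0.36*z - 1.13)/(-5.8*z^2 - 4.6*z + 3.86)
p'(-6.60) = -0.33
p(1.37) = 0.18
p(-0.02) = -0.28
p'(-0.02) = -0.37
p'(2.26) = -0.34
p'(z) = (11.6*z + 4.6)*(2.12*z^3 - 3.3*z^2 - 0.36*z - 1.13)/(-5.8*z^2 - 4.6*z + 3.86)^2 + (6.36*z^2 - 6.6*z - 0.36)/(-5.8*z^2 - 4.6*z + 3.86) = (-12.296*z^4 - 19.504*z^3 + 37.6416*z^2 - 38.584*z - 6.5876)/(33.64*z^4 + 53.36*z^3 - 23.616*z^2 - 35.512*z + 14.8996)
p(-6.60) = 3.44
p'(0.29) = -3.65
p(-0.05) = -0.27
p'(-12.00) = -0.36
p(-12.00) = 5.33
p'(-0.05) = -0.27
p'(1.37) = -0.46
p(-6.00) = 3.25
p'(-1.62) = 10.01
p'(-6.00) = -0.32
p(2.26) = -0.16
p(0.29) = -0.72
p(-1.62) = 4.66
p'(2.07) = -0.35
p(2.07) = -0.09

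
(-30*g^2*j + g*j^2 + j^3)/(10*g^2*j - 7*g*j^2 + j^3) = (-6*g - j)/(2*g - j)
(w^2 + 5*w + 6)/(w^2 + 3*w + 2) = (w + 3)/(w + 1)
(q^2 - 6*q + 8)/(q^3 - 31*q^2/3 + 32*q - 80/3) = 3*(q - 2)/(3*q^2 - 19*q + 20)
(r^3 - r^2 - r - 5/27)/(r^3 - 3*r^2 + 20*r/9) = (9*r^2 + 6*r + 1)/(3*r*(3*r - 4))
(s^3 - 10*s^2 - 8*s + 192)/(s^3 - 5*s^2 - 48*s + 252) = (s^2 - 4*s - 32)/(s^2 + s - 42)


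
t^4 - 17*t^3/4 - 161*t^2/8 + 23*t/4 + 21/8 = (t - 7)*(t - 1/2)*(t + 1/4)*(t + 3)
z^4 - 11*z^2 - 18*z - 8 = (z - 4)*(z + 1)^2*(z + 2)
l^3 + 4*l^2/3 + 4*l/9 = l*(l + 2/3)^2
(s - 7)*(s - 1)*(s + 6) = s^3 - 2*s^2 - 41*s + 42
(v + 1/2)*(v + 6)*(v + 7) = v^3 + 27*v^2/2 + 97*v/2 + 21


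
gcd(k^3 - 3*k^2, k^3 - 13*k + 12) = k - 3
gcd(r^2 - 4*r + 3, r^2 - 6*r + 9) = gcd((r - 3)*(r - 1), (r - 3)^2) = r - 3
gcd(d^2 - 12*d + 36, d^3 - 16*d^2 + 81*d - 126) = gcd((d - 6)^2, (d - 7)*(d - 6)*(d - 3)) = d - 6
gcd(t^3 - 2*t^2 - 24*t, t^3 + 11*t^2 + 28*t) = t^2 + 4*t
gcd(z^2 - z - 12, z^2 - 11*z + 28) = z - 4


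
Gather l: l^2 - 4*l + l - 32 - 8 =l^2 - 3*l - 40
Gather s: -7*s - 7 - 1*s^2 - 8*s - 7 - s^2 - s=-2*s^2 - 16*s - 14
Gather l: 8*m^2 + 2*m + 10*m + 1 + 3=8*m^2 + 12*m + 4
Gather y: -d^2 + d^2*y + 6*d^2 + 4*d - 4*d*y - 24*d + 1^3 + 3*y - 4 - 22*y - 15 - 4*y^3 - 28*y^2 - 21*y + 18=5*d^2 - 20*d - 4*y^3 - 28*y^2 + y*(d^2 - 4*d - 40)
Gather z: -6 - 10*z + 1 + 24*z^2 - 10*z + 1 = 24*z^2 - 20*z - 4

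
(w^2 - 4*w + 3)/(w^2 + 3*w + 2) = (w^2 - 4*w + 3)/(w^2 + 3*w + 2)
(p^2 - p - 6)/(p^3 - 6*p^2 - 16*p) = (p - 3)/(p*(p - 8))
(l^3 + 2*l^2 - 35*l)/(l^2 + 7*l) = l - 5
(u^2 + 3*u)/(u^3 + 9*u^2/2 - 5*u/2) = 2*(u + 3)/(2*u^2 + 9*u - 5)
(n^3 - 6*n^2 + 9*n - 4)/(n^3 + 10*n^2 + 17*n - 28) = (n^2 - 5*n + 4)/(n^2 + 11*n + 28)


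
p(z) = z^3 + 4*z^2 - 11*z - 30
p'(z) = 3*z^2 + 8*z - 11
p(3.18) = 7.63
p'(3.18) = 44.78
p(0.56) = -34.73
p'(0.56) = -5.58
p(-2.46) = 6.38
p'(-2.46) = -12.53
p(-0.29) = -26.50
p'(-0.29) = -13.07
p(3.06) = 2.45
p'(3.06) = 41.57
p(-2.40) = 5.62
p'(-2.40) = -12.92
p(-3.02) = 12.16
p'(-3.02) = -7.80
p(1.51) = -34.05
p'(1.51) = 7.92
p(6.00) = 264.00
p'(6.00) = 145.00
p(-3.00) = 12.00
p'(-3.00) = -8.00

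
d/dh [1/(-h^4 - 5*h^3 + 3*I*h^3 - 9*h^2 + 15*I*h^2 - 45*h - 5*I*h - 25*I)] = (4*h^3 + 15*h^2 - 9*I*h^2 + 18*h - 30*I*h + 45 + 5*I)/(h^4 + 5*h^3 - 3*I*h^3 + 9*h^2 - 15*I*h^2 + 45*h + 5*I*h + 25*I)^2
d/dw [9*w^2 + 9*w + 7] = 18*w + 9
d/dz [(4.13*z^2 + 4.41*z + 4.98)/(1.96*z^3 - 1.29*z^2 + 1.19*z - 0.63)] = (-8.0948*z^4 - 17.2872*z^3 - 18.6788*z^2 + 7.6446*z - 8.7045)/(3.8416*z^6 - 5.0568*z^5 + 6.3289*z^4 - 5.5398*z^3 + 3.0415*z^2 - 1.4994*z + 0.3969)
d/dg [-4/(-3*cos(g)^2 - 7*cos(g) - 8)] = 4*(6*cos(g) + 7)*sin(g)/(3*cos(g)^2 + 7*cos(g) + 8)^2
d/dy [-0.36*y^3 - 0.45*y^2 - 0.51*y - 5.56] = -1.08*y^2 - 0.9*y - 0.51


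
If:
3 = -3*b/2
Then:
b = -2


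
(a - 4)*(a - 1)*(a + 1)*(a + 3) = a^4 - a^3 - 13*a^2 + a + 12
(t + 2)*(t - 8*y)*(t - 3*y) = t^3 - 11*t^2*y + 2*t^2 + 24*t*y^2 - 22*t*y + 48*y^2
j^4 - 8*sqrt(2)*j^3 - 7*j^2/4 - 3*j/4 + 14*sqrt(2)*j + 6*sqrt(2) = (j - 3/2)*(j + 1/2)*(j + 1)*(j - 8*sqrt(2))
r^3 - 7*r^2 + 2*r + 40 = (r - 5)*(r - 4)*(r + 2)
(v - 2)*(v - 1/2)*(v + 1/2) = v^3 - 2*v^2 - v/4 + 1/2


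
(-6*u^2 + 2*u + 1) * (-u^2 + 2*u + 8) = 6*u^4 - 14*u^3 - 45*u^2 + 18*u + 8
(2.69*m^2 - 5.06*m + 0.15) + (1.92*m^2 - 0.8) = 4.61*m^2 - 5.06*m - 0.65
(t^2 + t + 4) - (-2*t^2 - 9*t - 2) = 3*t^2 + 10*t + 6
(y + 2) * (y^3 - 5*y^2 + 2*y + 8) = y^4 - 3*y^3 - 8*y^2 + 12*y + 16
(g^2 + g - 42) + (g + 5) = g^2 + 2*g - 37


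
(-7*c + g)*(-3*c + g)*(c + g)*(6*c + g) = 126*c^4 + 87*c^3*g - 43*c^2*g^2 - 3*c*g^3 + g^4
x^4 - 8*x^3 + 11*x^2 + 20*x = x*(x - 5)*(x - 4)*(x + 1)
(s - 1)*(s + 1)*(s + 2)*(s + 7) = s^4 + 9*s^3 + 13*s^2 - 9*s - 14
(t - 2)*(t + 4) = t^2 + 2*t - 8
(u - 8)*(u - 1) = u^2 - 9*u + 8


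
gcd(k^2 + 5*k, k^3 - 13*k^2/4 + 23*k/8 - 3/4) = 1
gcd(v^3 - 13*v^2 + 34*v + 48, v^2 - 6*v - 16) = v - 8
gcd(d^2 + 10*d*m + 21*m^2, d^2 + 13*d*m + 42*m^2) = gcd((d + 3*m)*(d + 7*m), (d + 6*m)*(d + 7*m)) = d + 7*m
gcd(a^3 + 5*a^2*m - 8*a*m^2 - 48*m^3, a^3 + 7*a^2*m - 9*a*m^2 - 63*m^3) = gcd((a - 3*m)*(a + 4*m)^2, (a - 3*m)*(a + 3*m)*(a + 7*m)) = a - 3*m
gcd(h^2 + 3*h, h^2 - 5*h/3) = h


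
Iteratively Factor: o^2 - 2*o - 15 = (o - 5)*(o + 3)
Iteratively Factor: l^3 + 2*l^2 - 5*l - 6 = (l + 1)*(l^2 + l - 6) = (l - 2)*(l + 1)*(l + 3)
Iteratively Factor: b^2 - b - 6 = (b - 3)*(b + 2)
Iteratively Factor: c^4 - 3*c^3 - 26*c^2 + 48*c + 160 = (c - 5)*(c^3 + 2*c^2 - 16*c - 32) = (c - 5)*(c + 2)*(c^2 - 16) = (c - 5)*(c - 4)*(c + 2)*(c + 4)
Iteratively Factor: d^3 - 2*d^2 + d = (d - 1)*(d^2 - d) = (d - 1)^2*(d)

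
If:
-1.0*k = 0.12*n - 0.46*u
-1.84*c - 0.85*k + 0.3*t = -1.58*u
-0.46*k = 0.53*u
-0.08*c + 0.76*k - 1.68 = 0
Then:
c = -10.945652173913*u - 21.0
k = -1.15217391304348*u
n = 13.4347826086957*u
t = -75.6644927536232*u - 128.8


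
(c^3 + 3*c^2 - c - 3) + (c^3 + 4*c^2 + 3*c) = 2*c^3 + 7*c^2 + 2*c - 3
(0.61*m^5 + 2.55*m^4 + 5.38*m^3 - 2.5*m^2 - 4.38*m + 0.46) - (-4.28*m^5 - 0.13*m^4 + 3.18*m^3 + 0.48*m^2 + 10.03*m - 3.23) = 4.89*m^5 + 2.68*m^4 + 2.2*m^3 - 2.98*m^2 - 14.41*m + 3.69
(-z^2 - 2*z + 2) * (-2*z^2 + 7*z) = 2*z^4 - 3*z^3 - 18*z^2 + 14*z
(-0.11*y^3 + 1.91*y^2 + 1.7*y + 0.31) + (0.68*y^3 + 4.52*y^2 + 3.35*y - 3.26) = 0.57*y^3 + 6.43*y^2 + 5.05*y - 2.95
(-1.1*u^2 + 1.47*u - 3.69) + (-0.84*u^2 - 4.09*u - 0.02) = -1.94*u^2 - 2.62*u - 3.71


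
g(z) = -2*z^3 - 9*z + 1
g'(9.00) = -495.00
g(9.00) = -1538.00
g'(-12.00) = -873.00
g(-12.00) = 3565.00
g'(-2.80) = -56.04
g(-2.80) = 70.10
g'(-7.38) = -335.79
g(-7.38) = 871.31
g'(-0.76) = -12.47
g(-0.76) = 8.72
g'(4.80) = -147.24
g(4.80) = -263.38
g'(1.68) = -25.93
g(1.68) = -23.60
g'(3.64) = -88.50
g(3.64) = -128.22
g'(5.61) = -197.83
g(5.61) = -402.61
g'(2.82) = -56.71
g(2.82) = -69.23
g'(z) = -6*z^2 - 9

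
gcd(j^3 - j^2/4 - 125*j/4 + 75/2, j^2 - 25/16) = j - 5/4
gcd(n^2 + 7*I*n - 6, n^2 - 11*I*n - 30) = 1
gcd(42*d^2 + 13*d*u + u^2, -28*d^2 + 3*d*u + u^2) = 7*d + u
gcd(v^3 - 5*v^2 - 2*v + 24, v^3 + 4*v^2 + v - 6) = v + 2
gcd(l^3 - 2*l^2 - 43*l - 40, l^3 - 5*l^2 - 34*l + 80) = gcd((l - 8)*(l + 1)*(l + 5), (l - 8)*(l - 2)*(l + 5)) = l^2 - 3*l - 40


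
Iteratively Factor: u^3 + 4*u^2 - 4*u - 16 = (u - 2)*(u^2 + 6*u + 8) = (u - 2)*(u + 2)*(u + 4)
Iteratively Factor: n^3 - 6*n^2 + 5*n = (n - 1)*(n^2 - 5*n) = n*(n - 1)*(n - 5)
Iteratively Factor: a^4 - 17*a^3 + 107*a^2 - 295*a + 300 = (a - 5)*(a^3 - 12*a^2 + 47*a - 60) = (a - 5)*(a - 4)*(a^2 - 8*a + 15) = (a - 5)^2*(a - 4)*(a - 3)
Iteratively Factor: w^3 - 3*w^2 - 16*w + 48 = (w + 4)*(w^2 - 7*w + 12) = (w - 4)*(w + 4)*(w - 3)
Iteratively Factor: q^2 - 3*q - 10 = (q - 5)*(q + 2)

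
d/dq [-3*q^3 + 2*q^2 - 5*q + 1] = -9*q^2 + 4*q - 5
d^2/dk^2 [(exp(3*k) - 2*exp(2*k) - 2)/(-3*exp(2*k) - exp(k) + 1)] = (-9*exp(6*k) - 9*exp(5*k) - 4*exp(4*k) + 109*exp(3*k) + 3*exp(2*k) + 34*exp(k) + 2)*exp(k)/(27*exp(6*k) + 27*exp(5*k) - 18*exp(4*k) - 17*exp(3*k) + 6*exp(2*k) + 3*exp(k) - 1)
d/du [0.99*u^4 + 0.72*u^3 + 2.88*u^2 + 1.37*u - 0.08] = 3.96*u^3 + 2.16*u^2 + 5.76*u + 1.37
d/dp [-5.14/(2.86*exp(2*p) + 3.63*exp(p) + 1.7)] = (29.4008*exp(p) + 18.6582)*exp(p)/(2.86*exp(2*p) + 3.63*exp(p) + 1.7)^2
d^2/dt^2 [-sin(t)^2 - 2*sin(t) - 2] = 2*sin(t) - 2*cos(2*t)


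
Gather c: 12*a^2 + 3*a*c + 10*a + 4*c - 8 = 12*a^2 + 10*a + c*(3*a + 4) - 8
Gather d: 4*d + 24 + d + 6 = 5*d + 30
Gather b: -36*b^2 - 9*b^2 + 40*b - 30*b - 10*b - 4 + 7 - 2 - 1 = -45*b^2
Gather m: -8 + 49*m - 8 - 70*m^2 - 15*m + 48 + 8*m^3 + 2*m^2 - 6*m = 8*m^3 - 68*m^2 + 28*m + 32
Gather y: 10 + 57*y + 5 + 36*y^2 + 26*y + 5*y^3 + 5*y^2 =5*y^3 + 41*y^2 + 83*y + 15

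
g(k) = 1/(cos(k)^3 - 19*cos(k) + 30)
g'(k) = (3*sin(k)*cos(k)^2 - 19*sin(k))/(cos(k)^3 - 19*cos(k) + 30)^2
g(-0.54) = 0.07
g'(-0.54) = 0.04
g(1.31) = 0.04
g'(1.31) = -0.03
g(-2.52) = 0.02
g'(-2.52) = 0.00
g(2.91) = 0.02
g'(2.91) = -0.00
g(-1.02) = 0.05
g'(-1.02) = 0.04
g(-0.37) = 0.08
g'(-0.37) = 0.03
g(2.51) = 0.02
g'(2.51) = -0.01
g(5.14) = 0.05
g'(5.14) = 0.03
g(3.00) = 0.02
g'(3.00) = 0.00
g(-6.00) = 0.08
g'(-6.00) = -0.03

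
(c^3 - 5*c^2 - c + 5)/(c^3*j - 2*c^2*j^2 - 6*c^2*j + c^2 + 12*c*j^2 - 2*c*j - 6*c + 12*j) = (c^3 - 5*c^2 - c + 5)/(c^3*j - 2*c^2*j^2 - 6*c^2*j + c^2 + 12*c*j^2 - 2*c*j - 6*c + 12*j)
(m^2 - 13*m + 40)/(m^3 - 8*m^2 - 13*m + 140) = (m - 8)/(m^2 - 3*m - 28)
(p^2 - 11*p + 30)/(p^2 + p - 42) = (p - 5)/(p + 7)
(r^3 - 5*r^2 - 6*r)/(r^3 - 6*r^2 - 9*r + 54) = r*(r + 1)/(r^2 - 9)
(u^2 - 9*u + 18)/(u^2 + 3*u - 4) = (u^2 - 9*u + 18)/(u^2 + 3*u - 4)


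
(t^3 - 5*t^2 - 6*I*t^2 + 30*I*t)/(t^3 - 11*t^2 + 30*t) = (t - 6*I)/(t - 6)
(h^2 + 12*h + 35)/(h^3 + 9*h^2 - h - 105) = 1/(h - 3)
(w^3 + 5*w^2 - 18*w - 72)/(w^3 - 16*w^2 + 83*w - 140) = (w^2 + 9*w + 18)/(w^2 - 12*w + 35)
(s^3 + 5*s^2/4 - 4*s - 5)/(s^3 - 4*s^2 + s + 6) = (4*s^2 + 13*s + 10)/(4*(s^2 - 2*s - 3))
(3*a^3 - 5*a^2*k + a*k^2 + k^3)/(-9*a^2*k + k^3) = (-a^2 + 2*a*k - k^2)/(k*(3*a - k))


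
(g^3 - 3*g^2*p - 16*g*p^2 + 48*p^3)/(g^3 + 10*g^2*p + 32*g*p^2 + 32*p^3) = (g^2 - 7*g*p + 12*p^2)/(g^2 + 6*g*p + 8*p^2)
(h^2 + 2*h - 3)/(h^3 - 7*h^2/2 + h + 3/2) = 2*(h + 3)/(2*h^2 - 5*h - 3)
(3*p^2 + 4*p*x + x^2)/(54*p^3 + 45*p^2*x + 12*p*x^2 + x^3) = (p + x)/(18*p^2 + 9*p*x + x^2)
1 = 1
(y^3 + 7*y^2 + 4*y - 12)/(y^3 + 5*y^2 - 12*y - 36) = (y - 1)/(y - 3)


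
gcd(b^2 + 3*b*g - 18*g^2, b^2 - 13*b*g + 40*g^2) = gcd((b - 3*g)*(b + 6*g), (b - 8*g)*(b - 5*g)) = 1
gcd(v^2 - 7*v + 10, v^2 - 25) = v - 5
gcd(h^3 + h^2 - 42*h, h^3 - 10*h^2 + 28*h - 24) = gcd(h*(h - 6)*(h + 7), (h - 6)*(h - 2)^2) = h - 6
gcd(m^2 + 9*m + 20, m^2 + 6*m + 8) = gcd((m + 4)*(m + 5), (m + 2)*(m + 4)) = m + 4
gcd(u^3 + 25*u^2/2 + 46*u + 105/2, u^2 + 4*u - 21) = u + 7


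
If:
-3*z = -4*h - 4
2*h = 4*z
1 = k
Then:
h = -8/5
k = 1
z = -4/5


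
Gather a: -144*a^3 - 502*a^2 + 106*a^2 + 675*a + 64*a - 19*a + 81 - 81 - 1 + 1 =-144*a^3 - 396*a^2 + 720*a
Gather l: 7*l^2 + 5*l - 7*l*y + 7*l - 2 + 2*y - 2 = 7*l^2 + l*(12 - 7*y) + 2*y - 4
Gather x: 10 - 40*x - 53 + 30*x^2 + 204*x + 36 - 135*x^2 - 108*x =-105*x^2 + 56*x - 7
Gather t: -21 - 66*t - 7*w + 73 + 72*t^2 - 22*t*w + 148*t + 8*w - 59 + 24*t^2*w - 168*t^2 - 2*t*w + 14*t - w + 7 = t^2*(24*w - 96) + t*(96 - 24*w)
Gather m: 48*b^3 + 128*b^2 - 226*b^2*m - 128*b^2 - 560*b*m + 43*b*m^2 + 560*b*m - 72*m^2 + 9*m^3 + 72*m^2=48*b^3 - 226*b^2*m + 43*b*m^2 + 9*m^3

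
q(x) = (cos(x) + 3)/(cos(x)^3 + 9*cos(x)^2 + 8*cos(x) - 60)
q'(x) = (cos(x) + 3)*(3*sin(x)*cos(x)^2 + 18*sin(x)*cos(x) + 8*sin(x))/(cos(x)^3 + 9*cos(x)^2 + 8*cos(x) - 60)^2 - sin(x)/(cos(x)^3 + 9*cos(x)^2 + 8*cos(x) - 60) = (111*cos(x)/2 + 9*cos(2*x) + cos(3*x)/2 + 93)*sin(x)/(cos(x)^3 + 9*cos(x)^2 + 8*cos(x) - 60)^2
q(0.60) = -0.08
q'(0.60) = 0.04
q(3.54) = -0.03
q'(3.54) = -0.01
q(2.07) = -0.04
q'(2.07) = 0.01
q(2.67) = -0.03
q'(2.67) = 0.01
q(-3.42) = -0.03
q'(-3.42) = 0.00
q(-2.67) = -0.03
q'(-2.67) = -0.01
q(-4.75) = -0.05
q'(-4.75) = 0.02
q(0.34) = -0.09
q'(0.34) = 0.03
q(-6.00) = -0.09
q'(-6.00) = 0.02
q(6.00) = -0.09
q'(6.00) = -0.02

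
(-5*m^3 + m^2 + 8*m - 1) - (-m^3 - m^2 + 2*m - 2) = -4*m^3 + 2*m^2 + 6*m + 1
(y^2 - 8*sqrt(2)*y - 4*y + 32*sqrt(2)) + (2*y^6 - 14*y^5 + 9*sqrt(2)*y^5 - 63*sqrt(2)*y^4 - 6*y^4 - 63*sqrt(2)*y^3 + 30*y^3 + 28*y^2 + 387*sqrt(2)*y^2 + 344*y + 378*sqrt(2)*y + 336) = 2*y^6 - 14*y^5 + 9*sqrt(2)*y^5 - 63*sqrt(2)*y^4 - 6*y^4 - 63*sqrt(2)*y^3 + 30*y^3 + 29*y^2 + 387*sqrt(2)*y^2 + 340*y + 370*sqrt(2)*y + 32*sqrt(2) + 336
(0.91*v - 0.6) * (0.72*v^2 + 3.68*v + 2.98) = 0.6552*v^3 + 2.9168*v^2 + 0.5038*v - 1.788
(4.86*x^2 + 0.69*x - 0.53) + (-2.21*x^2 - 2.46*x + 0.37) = 2.65*x^2 - 1.77*x - 0.16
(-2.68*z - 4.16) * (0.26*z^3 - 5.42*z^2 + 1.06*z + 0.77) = -0.6968*z^4 + 13.444*z^3 + 19.7064*z^2 - 6.4732*z - 3.2032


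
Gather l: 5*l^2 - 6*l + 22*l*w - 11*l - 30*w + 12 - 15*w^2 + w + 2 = 5*l^2 + l*(22*w - 17) - 15*w^2 - 29*w + 14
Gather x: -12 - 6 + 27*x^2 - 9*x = 27*x^2 - 9*x - 18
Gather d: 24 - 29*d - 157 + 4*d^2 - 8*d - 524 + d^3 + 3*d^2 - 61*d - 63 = d^3 + 7*d^2 - 98*d - 720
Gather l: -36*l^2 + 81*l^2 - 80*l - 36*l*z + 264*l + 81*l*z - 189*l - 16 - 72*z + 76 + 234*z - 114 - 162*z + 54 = 45*l^2 + l*(45*z - 5)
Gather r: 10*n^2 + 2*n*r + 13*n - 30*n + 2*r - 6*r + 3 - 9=10*n^2 - 17*n + r*(2*n - 4) - 6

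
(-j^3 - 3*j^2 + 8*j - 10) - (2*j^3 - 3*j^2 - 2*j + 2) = -3*j^3 + 10*j - 12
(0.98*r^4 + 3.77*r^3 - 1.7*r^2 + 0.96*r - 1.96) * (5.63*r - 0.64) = 5.5174*r^5 + 20.5979*r^4 - 11.9838*r^3 + 6.4928*r^2 - 11.6492*r + 1.2544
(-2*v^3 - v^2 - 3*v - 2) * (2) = -4*v^3 - 2*v^2 - 6*v - 4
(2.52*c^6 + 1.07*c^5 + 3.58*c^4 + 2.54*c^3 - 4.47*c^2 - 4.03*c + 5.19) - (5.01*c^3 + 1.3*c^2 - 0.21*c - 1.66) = 2.52*c^6 + 1.07*c^5 + 3.58*c^4 - 2.47*c^3 - 5.77*c^2 - 3.82*c + 6.85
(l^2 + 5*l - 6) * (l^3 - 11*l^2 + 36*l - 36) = l^5 - 6*l^4 - 25*l^3 + 210*l^2 - 396*l + 216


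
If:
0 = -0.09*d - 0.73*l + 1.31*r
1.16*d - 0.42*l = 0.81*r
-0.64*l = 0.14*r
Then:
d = 0.00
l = 0.00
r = 0.00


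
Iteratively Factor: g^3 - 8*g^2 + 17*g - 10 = (g - 5)*(g^2 - 3*g + 2) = (g - 5)*(g - 1)*(g - 2)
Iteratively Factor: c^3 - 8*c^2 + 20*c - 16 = (c - 2)*(c^2 - 6*c + 8) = (c - 4)*(c - 2)*(c - 2)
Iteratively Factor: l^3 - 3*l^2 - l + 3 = (l + 1)*(l^2 - 4*l + 3) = (l - 1)*(l + 1)*(l - 3)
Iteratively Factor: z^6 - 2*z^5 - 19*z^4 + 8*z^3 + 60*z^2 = (z)*(z^5 - 2*z^4 - 19*z^3 + 8*z^2 + 60*z) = z*(z - 2)*(z^4 - 19*z^2 - 30*z) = z*(z - 2)*(z + 3)*(z^3 - 3*z^2 - 10*z) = z*(z - 2)*(z + 2)*(z + 3)*(z^2 - 5*z) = z*(z - 5)*(z - 2)*(z + 2)*(z + 3)*(z)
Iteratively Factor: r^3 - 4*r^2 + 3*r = (r - 1)*(r^2 - 3*r) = (r - 3)*(r - 1)*(r)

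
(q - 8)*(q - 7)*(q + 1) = q^3 - 14*q^2 + 41*q + 56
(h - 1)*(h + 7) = h^2 + 6*h - 7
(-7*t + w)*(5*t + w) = -35*t^2 - 2*t*w + w^2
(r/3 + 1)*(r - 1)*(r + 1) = r^3/3 + r^2 - r/3 - 1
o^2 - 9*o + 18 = (o - 6)*(o - 3)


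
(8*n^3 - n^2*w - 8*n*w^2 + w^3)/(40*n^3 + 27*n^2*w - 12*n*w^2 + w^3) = (-n + w)/(-5*n + w)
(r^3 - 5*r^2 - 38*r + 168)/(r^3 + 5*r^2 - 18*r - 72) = (r - 7)/(r + 3)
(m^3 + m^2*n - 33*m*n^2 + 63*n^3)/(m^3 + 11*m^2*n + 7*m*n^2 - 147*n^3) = (m - 3*n)/(m + 7*n)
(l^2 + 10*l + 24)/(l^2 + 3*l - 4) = (l + 6)/(l - 1)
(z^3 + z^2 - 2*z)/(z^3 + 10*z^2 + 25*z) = (z^2 + z - 2)/(z^2 + 10*z + 25)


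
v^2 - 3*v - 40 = (v - 8)*(v + 5)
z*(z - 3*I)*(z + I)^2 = z^4 - I*z^3 + 5*z^2 + 3*I*z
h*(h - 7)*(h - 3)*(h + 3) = h^4 - 7*h^3 - 9*h^2 + 63*h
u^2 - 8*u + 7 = (u - 7)*(u - 1)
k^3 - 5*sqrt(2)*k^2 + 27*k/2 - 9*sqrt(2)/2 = (k - 3*sqrt(2))*(k - 3*sqrt(2)/2)*(k - sqrt(2)/2)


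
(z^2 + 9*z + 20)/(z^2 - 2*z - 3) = (z^2 + 9*z + 20)/(z^2 - 2*z - 3)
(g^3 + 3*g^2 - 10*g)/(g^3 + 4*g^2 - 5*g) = (g - 2)/(g - 1)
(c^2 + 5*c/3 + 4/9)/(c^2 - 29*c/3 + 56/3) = (9*c^2 + 15*c + 4)/(3*(3*c^2 - 29*c + 56))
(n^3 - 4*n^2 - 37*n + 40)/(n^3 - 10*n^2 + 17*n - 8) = (n + 5)/(n - 1)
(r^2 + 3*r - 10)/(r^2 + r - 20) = (r - 2)/(r - 4)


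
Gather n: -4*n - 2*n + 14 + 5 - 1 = 18 - 6*n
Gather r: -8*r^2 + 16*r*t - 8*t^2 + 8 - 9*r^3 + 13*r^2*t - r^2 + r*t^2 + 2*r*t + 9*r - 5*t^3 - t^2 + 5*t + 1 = -9*r^3 + r^2*(13*t - 9) + r*(t^2 + 18*t + 9) - 5*t^3 - 9*t^2 + 5*t + 9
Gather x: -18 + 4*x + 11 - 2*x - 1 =2*x - 8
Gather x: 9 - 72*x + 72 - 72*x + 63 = 144 - 144*x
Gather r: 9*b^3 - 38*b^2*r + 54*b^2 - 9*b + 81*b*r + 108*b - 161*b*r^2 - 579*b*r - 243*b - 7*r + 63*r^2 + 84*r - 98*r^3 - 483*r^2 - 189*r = 9*b^3 + 54*b^2 - 144*b - 98*r^3 + r^2*(-161*b - 420) + r*(-38*b^2 - 498*b - 112)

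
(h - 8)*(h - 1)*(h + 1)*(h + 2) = h^4 - 6*h^3 - 17*h^2 + 6*h + 16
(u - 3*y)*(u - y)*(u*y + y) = u^3*y - 4*u^2*y^2 + u^2*y + 3*u*y^3 - 4*u*y^2 + 3*y^3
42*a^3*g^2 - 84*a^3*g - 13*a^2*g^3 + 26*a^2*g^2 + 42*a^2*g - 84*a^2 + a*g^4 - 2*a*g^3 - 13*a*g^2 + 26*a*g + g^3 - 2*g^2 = (-7*a + g)*(-6*a + g)*(g - 2)*(a*g + 1)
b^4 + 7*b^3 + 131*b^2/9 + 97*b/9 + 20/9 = (b + 1/3)*(b + 1)*(b + 5/3)*(b + 4)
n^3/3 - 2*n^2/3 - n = n*(n/3 + 1/3)*(n - 3)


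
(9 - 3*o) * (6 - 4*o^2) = 12*o^3 - 36*o^2 - 18*o + 54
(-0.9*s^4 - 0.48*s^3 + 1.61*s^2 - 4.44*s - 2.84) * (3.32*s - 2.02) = -2.988*s^5 + 0.2244*s^4 + 6.3148*s^3 - 17.993*s^2 - 0.459999999999997*s + 5.7368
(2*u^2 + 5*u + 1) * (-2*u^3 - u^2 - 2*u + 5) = -4*u^5 - 12*u^4 - 11*u^3 - u^2 + 23*u + 5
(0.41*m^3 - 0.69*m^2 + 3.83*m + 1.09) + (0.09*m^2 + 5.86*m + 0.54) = 0.41*m^3 - 0.6*m^2 + 9.69*m + 1.63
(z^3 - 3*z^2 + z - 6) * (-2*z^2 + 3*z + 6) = -2*z^5 + 9*z^4 - 5*z^3 - 3*z^2 - 12*z - 36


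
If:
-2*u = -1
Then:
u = 1/2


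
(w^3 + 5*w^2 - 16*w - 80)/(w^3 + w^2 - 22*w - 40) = (w^2 + w - 20)/(w^2 - 3*w - 10)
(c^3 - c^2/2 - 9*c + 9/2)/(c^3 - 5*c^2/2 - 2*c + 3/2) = (c + 3)/(c + 1)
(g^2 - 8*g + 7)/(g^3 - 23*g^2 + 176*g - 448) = (g - 1)/(g^2 - 16*g + 64)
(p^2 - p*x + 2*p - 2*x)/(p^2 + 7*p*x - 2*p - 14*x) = (p^2 - p*x + 2*p - 2*x)/(p^2 + 7*p*x - 2*p - 14*x)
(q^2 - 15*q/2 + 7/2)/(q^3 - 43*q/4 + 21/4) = 2*(q - 7)/(2*q^2 + q - 21)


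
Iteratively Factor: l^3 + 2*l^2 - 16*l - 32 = (l + 4)*(l^2 - 2*l - 8) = (l - 4)*(l + 4)*(l + 2)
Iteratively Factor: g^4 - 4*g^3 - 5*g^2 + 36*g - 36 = (g - 3)*(g^3 - g^2 - 8*g + 12) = (g - 3)*(g - 2)*(g^2 + g - 6) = (g - 3)*(g - 2)^2*(g + 3)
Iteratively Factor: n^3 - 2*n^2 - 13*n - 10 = (n + 2)*(n^2 - 4*n - 5) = (n + 1)*(n + 2)*(n - 5)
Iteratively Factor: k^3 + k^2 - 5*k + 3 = (k - 1)*(k^2 + 2*k - 3) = (k - 1)*(k + 3)*(k - 1)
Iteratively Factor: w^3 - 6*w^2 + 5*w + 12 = (w + 1)*(w^2 - 7*w + 12) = (w - 3)*(w + 1)*(w - 4)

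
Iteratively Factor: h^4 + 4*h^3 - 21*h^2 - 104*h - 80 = (h + 4)*(h^3 - 21*h - 20) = (h + 4)^2*(h^2 - 4*h - 5) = (h - 5)*(h + 4)^2*(h + 1)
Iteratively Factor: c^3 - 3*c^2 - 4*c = (c + 1)*(c^2 - 4*c) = c*(c + 1)*(c - 4)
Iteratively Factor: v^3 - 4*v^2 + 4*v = (v - 2)*(v^2 - 2*v) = v*(v - 2)*(v - 2)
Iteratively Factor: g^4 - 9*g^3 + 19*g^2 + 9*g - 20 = (g + 1)*(g^3 - 10*g^2 + 29*g - 20) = (g - 4)*(g + 1)*(g^2 - 6*g + 5) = (g - 4)*(g - 1)*(g + 1)*(g - 5)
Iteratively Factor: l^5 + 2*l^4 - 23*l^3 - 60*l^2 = (l - 5)*(l^4 + 7*l^3 + 12*l^2) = (l - 5)*(l + 3)*(l^3 + 4*l^2) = (l - 5)*(l + 3)*(l + 4)*(l^2) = l*(l - 5)*(l + 3)*(l + 4)*(l)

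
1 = 1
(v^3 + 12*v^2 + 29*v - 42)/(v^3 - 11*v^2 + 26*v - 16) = (v^2 + 13*v + 42)/(v^2 - 10*v + 16)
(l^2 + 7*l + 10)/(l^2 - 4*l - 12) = (l + 5)/(l - 6)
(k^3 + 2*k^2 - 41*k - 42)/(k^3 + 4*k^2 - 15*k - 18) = (k^2 + k - 42)/(k^2 + 3*k - 18)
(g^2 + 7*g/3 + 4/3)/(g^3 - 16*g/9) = 3*(g + 1)/(g*(3*g - 4))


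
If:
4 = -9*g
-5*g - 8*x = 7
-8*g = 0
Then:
No Solution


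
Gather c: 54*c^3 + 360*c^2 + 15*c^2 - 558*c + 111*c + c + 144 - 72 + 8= 54*c^3 + 375*c^2 - 446*c + 80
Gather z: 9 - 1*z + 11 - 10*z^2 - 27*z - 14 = -10*z^2 - 28*z + 6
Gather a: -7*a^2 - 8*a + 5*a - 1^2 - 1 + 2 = -7*a^2 - 3*a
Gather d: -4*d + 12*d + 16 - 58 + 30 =8*d - 12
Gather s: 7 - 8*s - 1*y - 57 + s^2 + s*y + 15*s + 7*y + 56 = s^2 + s*(y + 7) + 6*y + 6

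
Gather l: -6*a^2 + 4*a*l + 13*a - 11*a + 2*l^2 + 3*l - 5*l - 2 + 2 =-6*a^2 + 2*a + 2*l^2 + l*(4*a - 2)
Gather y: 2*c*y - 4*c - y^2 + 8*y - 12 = -4*c - y^2 + y*(2*c + 8) - 12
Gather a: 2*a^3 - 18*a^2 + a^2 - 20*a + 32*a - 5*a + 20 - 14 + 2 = 2*a^3 - 17*a^2 + 7*a + 8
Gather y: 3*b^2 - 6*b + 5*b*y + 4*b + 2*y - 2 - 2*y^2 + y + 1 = 3*b^2 - 2*b - 2*y^2 + y*(5*b + 3) - 1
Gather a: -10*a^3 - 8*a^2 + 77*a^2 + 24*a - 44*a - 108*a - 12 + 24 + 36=-10*a^3 + 69*a^2 - 128*a + 48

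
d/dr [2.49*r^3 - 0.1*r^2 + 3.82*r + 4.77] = 7.47*r^2 - 0.2*r + 3.82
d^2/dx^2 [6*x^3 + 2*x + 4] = 36*x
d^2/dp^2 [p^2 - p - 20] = 2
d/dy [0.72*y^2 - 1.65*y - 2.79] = 1.44*y - 1.65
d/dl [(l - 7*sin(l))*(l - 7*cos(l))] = -7*sqrt(2)*l*cos(l + pi/4) + 2*l - 7*sqrt(2)*sin(l + pi/4) + 49*cos(2*l)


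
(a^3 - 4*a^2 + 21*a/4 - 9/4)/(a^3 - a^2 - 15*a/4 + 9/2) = (a - 1)/(a + 2)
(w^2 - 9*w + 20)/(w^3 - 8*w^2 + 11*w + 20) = 1/(w + 1)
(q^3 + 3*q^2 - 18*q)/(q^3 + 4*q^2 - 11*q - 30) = q*(q + 6)/(q^2 + 7*q + 10)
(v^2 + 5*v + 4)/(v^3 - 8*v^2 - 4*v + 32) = (v^2 + 5*v + 4)/(v^3 - 8*v^2 - 4*v + 32)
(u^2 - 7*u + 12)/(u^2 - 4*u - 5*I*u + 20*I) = (u - 3)/(u - 5*I)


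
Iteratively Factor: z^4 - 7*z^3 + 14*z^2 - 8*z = (z - 4)*(z^3 - 3*z^2 + 2*z) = z*(z - 4)*(z^2 - 3*z + 2) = z*(z - 4)*(z - 2)*(z - 1)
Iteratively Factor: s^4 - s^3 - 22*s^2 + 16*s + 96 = (s - 3)*(s^3 + 2*s^2 - 16*s - 32) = (s - 4)*(s - 3)*(s^2 + 6*s + 8) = (s - 4)*(s - 3)*(s + 2)*(s + 4)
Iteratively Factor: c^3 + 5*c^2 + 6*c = (c)*(c^2 + 5*c + 6) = c*(c + 2)*(c + 3)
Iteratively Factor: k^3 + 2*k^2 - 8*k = (k + 4)*(k^2 - 2*k) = k*(k + 4)*(k - 2)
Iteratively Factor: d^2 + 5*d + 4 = (d + 1)*(d + 4)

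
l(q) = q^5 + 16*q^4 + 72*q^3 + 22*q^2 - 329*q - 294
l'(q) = 5*q^4 + 64*q^3 + 216*q^2 + 44*q - 329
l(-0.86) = -32.30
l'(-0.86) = -245.06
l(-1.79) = 98.34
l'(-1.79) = -31.40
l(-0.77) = -55.14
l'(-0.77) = -262.27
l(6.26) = 50355.19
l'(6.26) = 31789.42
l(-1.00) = 0.00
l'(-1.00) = -216.00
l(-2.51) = 67.27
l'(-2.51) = 107.79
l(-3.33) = -55.20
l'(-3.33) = 171.23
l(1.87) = -142.96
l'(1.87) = 988.26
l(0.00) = -294.00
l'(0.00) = -329.00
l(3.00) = 2400.00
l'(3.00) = 3880.00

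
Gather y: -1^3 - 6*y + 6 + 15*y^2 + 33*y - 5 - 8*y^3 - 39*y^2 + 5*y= -8*y^3 - 24*y^2 + 32*y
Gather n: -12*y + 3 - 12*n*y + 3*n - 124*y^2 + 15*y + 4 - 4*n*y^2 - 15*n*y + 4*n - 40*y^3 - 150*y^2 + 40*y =n*(-4*y^2 - 27*y + 7) - 40*y^3 - 274*y^2 + 43*y + 7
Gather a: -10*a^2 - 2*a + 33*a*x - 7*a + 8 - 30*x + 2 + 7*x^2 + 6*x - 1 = -10*a^2 + a*(33*x - 9) + 7*x^2 - 24*x + 9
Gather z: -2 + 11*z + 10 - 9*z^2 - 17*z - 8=-9*z^2 - 6*z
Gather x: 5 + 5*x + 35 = 5*x + 40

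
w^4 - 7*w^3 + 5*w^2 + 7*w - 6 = (w - 6)*(w - 1)^2*(w + 1)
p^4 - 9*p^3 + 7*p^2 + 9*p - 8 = (p - 8)*(p - 1)^2*(p + 1)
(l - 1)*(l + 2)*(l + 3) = l^3 + 4*l^2 + l - 6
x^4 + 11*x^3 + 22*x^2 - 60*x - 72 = (x - 2)*(x + 1)*(x + 6)^2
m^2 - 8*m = m*(m - 8)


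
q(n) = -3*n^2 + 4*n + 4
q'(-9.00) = 58.00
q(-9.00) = -275.00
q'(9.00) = -50.00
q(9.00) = -203.00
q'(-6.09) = 40.54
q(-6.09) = -131.62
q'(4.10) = -20.60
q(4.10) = -30.03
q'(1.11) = -2.66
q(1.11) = 4.74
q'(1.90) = -7.40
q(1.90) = 0.77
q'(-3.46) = 24.76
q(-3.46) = -45.75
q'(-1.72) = 14.32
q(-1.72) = -11.76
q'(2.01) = -8.06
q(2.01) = -0.08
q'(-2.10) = 16.60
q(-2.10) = -17.63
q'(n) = 4 - 6*n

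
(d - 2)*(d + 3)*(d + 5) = d^3 + 6*d^2 - d - 30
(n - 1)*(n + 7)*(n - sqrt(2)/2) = n^3 - sqrt(2)*n^2/2 + 6*n^2 - 7*n - 3*sqrt(2)*n + 7*sqrt(2)/2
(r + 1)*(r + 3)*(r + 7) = r^3 + 11*r^2 + 31*r + 21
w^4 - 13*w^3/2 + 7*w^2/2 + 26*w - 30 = (w - 5)*(w - 2)*(w - 3/2)*(w + 2)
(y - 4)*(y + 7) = y^2 + 3*y - 28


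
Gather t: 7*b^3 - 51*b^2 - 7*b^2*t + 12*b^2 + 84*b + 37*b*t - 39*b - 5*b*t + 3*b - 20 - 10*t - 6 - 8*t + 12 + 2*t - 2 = 7*b^3 - 39*b^2 + 48*b + t*(-7*b^2 + 32*b - 16) - 16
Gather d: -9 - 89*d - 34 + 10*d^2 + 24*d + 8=10*d^2 - 65*d - 35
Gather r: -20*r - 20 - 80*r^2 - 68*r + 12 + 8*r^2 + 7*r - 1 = -72*r^2 - 81*r - 9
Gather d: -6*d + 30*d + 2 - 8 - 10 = 24*d - 16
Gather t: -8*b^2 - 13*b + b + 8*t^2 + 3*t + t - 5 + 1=-8*b^2 - 12*b + 8*t^2 + 4*t - 4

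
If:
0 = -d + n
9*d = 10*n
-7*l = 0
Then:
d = 0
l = 0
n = 0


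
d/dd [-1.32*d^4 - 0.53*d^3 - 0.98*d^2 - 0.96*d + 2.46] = -5.28*d^3 - 1.59*d^2 - 1.96*d - 0.96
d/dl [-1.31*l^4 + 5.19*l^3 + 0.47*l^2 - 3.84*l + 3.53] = -5.24*l^3 + 15.57*l^2 + 0.94*l - 3.84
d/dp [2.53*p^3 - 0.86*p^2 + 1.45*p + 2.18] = 7.59*p^2 - 1.72*p + 1.45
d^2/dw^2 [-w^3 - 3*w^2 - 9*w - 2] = -6*w - 6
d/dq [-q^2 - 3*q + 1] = -2*q - 3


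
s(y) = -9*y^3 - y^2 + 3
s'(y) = -27*y^2 - 2*y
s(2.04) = -77.57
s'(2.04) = -116.44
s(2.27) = -107.43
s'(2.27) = -143.67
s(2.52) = -147.38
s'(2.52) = -176.50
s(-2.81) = 194.80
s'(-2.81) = -207.57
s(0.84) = -3.04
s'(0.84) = -20.73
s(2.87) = -218.00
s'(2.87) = -228.14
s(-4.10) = 606.48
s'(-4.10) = -445.67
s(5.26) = -1334.45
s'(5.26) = -757.55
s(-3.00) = 237.00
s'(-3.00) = -237.00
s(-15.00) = 30153.00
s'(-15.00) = -6045.00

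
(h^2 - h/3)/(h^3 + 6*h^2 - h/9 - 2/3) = 3*h/(3*h^2 + 19*h + 6)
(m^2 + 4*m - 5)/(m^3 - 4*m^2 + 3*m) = (m + 5)/(m*(m - 3))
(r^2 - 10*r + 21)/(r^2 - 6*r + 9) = (r - 7)/(r - 3)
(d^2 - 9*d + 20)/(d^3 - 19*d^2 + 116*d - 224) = (d - 5)/(d^2 - 15*d + 56)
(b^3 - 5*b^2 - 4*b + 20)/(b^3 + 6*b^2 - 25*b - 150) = (b^2 - 4)/(b^2 + 11*b + 30)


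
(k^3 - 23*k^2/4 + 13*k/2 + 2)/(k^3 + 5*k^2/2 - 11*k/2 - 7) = (4*k^2 - 15*k - 4)/(2*(2*k^2 + 9*k + 7))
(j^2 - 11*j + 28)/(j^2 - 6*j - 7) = (j - 4)/(j + 1)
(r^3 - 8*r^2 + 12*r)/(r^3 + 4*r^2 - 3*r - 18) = r*(r - 6)/(r^2 + 6*r + 9)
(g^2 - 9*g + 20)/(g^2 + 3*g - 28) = (g - 5)/(g + 7)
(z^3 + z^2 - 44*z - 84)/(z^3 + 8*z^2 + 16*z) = (z^3 + z^2 - 44*z - 84)/(z*(z^2 + 8*z + 16))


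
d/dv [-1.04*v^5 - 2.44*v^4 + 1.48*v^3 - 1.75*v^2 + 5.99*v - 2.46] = -5.2*v^4 - 9.76*v^3 + 4.44*v^2 - 3.5*v + 5.99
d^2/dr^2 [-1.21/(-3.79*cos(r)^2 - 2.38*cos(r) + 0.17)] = (-69.522244*(1 - cos(r)^2)^2 - 32.743326*cos(r)^3 - 44.733458*cos(r)^2 + 64.997086*cos(r) + 84.789298)/(3.79*cos(r)^2 + 2.38*cos(r) - 0.17)^3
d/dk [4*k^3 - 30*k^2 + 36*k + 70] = 12*k^2 - 60*k + 36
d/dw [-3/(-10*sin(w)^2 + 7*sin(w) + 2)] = 3*(7 - 20*sin(w))*cos(w)/(-10*sin(w)^2 + 7*sin(w) + 2)^2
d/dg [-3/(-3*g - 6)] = -1/(g + 2)^2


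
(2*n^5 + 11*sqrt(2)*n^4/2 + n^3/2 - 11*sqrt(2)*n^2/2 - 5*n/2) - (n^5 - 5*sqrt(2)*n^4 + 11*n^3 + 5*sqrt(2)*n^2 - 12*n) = n^5 + 21*sqrt(2)*n^4/2 - 21*n^3/2 - 21*sqrt(2)*n^2/2 + 19*n/2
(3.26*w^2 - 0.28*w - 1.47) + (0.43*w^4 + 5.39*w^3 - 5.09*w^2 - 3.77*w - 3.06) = 0.43*w^4 + 5.39*w^3 - 1.83*w^2 - 4.05*w - 4.53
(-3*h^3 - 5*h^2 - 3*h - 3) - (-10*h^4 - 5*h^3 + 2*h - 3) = 10*h^4 + 2*h^3 - 5*h^2 - 5*h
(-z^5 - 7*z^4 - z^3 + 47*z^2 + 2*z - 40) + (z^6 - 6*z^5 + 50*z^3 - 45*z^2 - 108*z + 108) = z^6 - 7*z^5 - 7*z^4 + 49*z^3 + 2*z^2 - 106*z + 68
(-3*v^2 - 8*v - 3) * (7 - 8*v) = 24*v^3 + 43*v^2 - 32*v - 21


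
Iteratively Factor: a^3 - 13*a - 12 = (a + 1)*(a^2 - a - 12) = (a + 1)*(a + 3)*(a - 4)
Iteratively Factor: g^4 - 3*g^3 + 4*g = (g)*(g^3 - 3*g^2 + 4) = g*(g - 2)*(g^2 - g - 2) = g*(g - 2)^2*(g + 1)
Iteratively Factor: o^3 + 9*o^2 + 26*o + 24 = (o + 3)*(o^2 + 6*o + 8) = (o + 2)*(o + 3)*(o + 4)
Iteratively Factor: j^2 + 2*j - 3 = (j + 3)*(j - 1)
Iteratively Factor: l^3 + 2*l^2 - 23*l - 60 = (l + 4)*(l^2 - 2*l - 15) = (l + 3)*(l + 4)*(l - 5)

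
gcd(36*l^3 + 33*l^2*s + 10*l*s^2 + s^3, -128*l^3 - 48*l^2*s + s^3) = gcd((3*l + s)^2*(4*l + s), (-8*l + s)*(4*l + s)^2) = 4*l + s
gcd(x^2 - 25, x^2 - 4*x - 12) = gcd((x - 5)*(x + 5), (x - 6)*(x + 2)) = 1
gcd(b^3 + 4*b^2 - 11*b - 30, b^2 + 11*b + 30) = b + 5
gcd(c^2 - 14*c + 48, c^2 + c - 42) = c - 6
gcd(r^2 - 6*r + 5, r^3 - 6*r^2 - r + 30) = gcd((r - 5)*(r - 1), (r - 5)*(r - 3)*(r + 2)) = r - 5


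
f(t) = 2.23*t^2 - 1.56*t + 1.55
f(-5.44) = 76.03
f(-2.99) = 26.15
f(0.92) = 2.00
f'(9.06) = 38.85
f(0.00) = 1.55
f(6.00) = 72.47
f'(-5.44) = -25.82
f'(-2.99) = -14.90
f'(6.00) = 25.20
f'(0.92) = 2.54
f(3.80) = 27.82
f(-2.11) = 14.77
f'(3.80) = 15.39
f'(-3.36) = -16.55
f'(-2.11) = -10.97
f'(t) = 4.46*t - 1.56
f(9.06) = 170.46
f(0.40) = 1.28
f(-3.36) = 31.97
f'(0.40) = 0.22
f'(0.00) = -1.56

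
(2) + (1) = 3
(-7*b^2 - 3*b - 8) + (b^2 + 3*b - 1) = -6*b^2 - 9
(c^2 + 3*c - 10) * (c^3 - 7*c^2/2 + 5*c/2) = c^5 - c^4/2 - 18*c^3 + 85*c^2/2 - 25*c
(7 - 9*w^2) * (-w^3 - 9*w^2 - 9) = 9*w^5 + 81*w^4 - 7*w^3 + 18*w^2 - 63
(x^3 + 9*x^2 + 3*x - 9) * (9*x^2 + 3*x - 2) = 9*x^5 + 84*x^4 + 52*x^3 - 90*x^2 - 33*x + 18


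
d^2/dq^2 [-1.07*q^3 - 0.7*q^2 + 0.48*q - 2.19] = -6.42*q - 1.4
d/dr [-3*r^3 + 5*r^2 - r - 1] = -9*r^2 + 10*r - 1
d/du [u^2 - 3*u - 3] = 2*u - 3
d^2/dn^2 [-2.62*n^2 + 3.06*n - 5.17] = -5.24000000000000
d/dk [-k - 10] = -1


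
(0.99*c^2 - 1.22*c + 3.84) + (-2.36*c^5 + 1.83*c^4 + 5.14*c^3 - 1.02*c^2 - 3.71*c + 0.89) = -2.36*c^5 + 1.83*c^4 + 5.14*c^3 - 0.03*c^2 - 4.93*c + 4.73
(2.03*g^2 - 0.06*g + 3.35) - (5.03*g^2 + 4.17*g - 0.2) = -3.0*g^2 - 4.23*g + 3.55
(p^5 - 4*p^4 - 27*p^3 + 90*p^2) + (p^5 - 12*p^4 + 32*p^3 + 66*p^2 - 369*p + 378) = 2*p^5 - 16*p^4 + 5*p^3 + 156*p^2 - 369*p + 378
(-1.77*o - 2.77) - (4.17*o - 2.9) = 0.13 - 5.94*o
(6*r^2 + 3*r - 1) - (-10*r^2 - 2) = 16*r^2 + 3*r + 1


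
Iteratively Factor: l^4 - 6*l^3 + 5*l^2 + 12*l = (l + 1)*(l^3 - 7*l^2 + 12*l) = (l - 3)*(l + 1)*(l^2 - 4*l) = (l - 4)*(l - 3)*(l + 1)*(l)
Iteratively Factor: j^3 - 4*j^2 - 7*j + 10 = (j - 5)*(j^2 + j - 2) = (j - 5)*(j + 2)*(j - 1)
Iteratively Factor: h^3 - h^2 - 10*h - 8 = (h + 1)*(h^2 - 2*h - 8) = (h + 1)*(h + 2)*(h - 4)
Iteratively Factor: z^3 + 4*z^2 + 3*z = (z)*(z^2 + 4*z + 3) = z*(z + 3)*(z + 1)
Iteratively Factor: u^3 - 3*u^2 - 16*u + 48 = (u + 4)*(u^2 - 7*u + 12) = (u - 3)*(u + 4)*(u - 4)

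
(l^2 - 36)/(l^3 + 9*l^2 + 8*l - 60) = (l - 6)/(l^2 + 3*l - 10)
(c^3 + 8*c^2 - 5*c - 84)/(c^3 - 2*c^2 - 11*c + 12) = (c^3 + 8*c^2 - 5*c - 84)/(c^3 - 2*c^2 - 11*c + 12)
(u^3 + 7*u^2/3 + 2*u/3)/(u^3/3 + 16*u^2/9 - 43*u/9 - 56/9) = 3*u*(3*u^2 + 7*u + 2)/(3*u^3 + 16*u^2 - 43*u - 56)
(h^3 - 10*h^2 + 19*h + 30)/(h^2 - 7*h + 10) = (h^2 - 5*h - 6)/(h - 2)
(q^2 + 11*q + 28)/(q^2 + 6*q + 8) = (q + 7)/(q + 2)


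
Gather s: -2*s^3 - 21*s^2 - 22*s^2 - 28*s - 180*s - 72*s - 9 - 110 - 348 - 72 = -2*s^3 - 43*s^2 - 280*s - 539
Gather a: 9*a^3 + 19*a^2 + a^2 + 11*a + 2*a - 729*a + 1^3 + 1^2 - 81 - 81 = 9*a^3 + 20*a^2 - 716*a - 160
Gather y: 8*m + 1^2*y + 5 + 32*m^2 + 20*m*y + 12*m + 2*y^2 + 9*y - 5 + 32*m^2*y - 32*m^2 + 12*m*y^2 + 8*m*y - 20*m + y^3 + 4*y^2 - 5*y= y^3 + y^2*(12*m + 6) + y*(32*m^2 + 28*m + 5)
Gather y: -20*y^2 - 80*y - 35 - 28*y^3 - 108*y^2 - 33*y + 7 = -28*y^3 - 128*y^2 - 113*y - 28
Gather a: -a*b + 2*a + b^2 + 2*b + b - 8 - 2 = a*(2 - b) + b^2 + 3*b - 10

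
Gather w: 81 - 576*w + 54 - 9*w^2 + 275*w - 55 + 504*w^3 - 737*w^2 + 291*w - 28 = 504*w^3 - 746*w^2 - 10*w + 52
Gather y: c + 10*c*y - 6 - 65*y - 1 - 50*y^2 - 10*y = c - 50*y^2 + y*(10*c - 75) - 7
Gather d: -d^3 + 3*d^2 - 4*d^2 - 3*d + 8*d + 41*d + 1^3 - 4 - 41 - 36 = -d^3 - d^2 + 46*d - 80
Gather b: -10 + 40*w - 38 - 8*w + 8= 32*w - 40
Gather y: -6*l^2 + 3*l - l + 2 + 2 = -6*l^2 + 2*l + 4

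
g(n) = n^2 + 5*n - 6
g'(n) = 2*n + 5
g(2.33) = 11.08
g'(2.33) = 9.66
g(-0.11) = -6.54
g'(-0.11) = 4.78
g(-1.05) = -10.15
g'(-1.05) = 2.90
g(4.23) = 33.04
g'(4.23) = 13.46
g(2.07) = 8.63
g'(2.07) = 9.14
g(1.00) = 0.00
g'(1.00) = 7.00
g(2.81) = 15.95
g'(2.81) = 10.62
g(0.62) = -2.52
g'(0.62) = 6.24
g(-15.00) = 144.00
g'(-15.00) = -25.00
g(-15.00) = 144.00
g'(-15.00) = -25.00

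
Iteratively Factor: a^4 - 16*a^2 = (a)*(a^3 - 16*a) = a*(a + 4)*(a^2 - 4*a) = a*(a - 4)*(a + 4)*(a)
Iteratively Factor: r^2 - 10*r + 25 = (r - 5)*(r - 5)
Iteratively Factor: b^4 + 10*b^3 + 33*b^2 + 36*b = (b + 3)*(b^3 + 7*b^2 + 12*b) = (b + 3)^2*(b^2 + 4*b) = b*(b + 3)^2*(b + 4)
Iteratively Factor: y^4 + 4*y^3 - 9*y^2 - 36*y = (y)*(y^3 + 4*y^2 - 9*y - 36) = y*(y + 3)*(y^2 + y - 12) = y*(y - 3)*(y + 3)*(y + 4)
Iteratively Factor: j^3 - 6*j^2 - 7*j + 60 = (j - 5)*(j^2 - j - 12) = (j - 5)*(j + 3)*(j - 4)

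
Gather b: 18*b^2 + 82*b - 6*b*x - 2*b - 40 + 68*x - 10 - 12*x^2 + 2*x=18*b^2 + b*(80 - 6*x) - 12*x^2 + 70*x - 50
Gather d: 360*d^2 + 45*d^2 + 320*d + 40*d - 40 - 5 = 405*d^2 + 360*d - 45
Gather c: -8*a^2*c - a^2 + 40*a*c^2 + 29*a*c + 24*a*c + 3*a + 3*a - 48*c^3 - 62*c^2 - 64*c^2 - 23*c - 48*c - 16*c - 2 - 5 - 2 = -a^2 + 6*a - 48*c^3 + c^2*(40*a - 126) + c*(-8*a^2 + 53*a - 87) - 9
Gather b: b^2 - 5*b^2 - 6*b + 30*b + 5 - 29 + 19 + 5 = -4*b^2 + 24*b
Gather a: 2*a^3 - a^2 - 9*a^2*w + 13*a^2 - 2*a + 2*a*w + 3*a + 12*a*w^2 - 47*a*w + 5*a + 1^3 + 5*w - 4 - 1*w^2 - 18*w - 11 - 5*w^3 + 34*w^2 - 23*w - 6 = 2*a^3 + a^2*(12 - 9*w) + a*(12*w^2 - 45*w + 6) - 5*w^3 + 33*w^2 - 36*w - 20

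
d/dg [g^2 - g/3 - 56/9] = 2*g - 1/3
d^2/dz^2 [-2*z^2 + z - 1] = -4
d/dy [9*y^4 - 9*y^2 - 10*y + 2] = 36*y^3 - 18*y - 10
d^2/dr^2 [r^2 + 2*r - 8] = 2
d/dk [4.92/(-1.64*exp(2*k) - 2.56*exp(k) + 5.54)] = (16.1376*exp(k) + 12.5952)*exp(k)/(1.64*exp(2*k) + 2.56*exp(k) - 5.54)^2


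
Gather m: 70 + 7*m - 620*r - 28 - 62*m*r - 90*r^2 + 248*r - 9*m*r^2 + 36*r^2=m*(-9*r^2 - 62*r + 7) - 54*r^2 - 372*r + 42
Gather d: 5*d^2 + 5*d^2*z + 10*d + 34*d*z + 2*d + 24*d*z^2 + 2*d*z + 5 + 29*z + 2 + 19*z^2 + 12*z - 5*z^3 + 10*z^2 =d^2*(5*z + 5) + d*(24*z^2 + 36*z + 12) - 5*z^3 + 29*z^2 + 41*z + 7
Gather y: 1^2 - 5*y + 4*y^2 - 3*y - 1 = 4*y^2 - 8*y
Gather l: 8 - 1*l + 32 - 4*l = 40 - 5*l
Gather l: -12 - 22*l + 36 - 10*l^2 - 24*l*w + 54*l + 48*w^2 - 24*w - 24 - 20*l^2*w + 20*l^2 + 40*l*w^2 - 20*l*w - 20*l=l^2*(10 - 20*w) + l*(40*w^2 - 44*w + 12) + 48*w^2 - 24*w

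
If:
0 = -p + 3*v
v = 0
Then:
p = 0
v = 0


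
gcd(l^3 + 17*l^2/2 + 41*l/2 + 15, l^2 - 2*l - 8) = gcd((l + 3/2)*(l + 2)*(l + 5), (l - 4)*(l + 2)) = l + 2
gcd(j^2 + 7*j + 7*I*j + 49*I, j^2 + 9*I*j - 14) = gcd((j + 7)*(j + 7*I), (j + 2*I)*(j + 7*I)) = j + 7*I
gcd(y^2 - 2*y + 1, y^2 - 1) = y - 1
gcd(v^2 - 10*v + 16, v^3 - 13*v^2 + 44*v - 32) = v - 8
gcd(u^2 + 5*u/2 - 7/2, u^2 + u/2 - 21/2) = u + 7/2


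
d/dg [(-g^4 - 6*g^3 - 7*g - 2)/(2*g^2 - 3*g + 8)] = (-4*g^5 - 3*g^4 + 4*g^3 - 130*g^2 + 8*g - 62)/(4*g^4 - 12*g^3 + 41*g^2 - 48*g + 64)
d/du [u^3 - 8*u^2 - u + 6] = 3*u^2 - 16*u - 1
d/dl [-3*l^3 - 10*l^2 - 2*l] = -9*l^2 - 20*l - 2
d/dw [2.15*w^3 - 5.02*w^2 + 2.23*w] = 6.45*w^2 - 10.04*w + 2.23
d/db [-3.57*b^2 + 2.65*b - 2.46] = 2.65 - 7.14*b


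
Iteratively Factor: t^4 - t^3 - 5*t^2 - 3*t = (t + 1)*(t^3 - 2*t^2 - 3*t) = (t + 1)^2*(t^2 - 3*t) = t*(t + 1)^2*(t - 3)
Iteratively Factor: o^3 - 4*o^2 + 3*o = (o - 3)*(o^2 - o) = o*(o - 3)*(o - 1)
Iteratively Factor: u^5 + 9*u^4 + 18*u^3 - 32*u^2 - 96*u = (u)*(u^4 + 9*u^3 + 18*u^2 - 32*u - 96) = u*(u + 4)*(u^3 + 5*u^2 - 2*u - 24) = u*(u + 3)*(u + 4)*(u^2 + 2*u - 8) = u*(u - 2)*(u + 3)*(u + 4)*(u + 4)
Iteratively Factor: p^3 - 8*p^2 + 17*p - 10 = (p - 5)*(p^2 - 3*p + 2) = (p - 5)*(p - 1)*(p - 2)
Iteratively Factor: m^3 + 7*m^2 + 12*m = (m + 3)*(m^2 + 4*m) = (m + 3)*(m + 4)*(m)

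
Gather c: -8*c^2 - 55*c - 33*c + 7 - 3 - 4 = -8*c^2 - 88*c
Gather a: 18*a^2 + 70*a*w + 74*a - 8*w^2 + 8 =18*a^2 + a*(70*w + 74) - 8*w^2 + 8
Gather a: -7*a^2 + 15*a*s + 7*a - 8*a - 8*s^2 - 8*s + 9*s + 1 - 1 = -7*a^2 + a*(15*s - 1) - 8*s^2 + s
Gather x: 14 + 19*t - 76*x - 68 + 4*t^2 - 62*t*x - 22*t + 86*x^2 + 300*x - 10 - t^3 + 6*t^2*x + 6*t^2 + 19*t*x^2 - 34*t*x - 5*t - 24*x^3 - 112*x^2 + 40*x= -t^3 + 10*t^2 - 8*t - 24*x^3 + x^2*(19*t - 26) + x*(6*t^2 - 96*t + 264) - 64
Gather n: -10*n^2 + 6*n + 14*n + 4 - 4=-10*n^2 + 20*n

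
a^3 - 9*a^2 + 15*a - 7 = (a - 7)*(a - 1)^2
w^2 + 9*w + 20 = (w + 4)*(w + 5)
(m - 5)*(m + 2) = m^2 - 3*m - 10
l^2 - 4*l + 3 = (l - 3)*(l - 1)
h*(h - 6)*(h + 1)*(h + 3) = h^4 - 2*h^3 - 21*h^2 - 18*h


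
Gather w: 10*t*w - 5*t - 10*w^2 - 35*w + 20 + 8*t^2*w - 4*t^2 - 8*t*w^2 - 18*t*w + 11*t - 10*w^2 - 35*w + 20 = -4*t^2 + 6*t + w^2*(-8*t - 20) + w*(8*t^2 - 8*t - 70) + 40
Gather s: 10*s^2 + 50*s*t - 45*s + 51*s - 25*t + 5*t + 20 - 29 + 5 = 10*s^2 + s*(50*t + 6) - 20*t - 4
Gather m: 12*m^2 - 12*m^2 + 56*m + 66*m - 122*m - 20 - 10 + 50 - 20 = 0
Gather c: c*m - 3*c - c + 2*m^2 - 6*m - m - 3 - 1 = c*(m - 4) + 2*m^2 - 7*m - 4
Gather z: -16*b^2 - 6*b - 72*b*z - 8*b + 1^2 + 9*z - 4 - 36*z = -16*b^2 - 14*b + z*(-72*b - 27) - 3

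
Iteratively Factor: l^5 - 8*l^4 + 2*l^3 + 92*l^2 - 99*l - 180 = (l - 4)*(l^4 - 4*l^3 - 14*l^2 + 36*l + 45) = (l - 4)*(l - 3)*(l^3 - l^2 - 17*l - 15) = (l - 4)*(l - 3)*(l + 3)*(l^2 - 4*l - 5) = (l - 4)*(l - 3)*(l + 1)*(l + 3)*(l - 5)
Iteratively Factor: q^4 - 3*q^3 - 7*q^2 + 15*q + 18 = (q - 3)*(q^3 - 7*q - 6) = (q - 3)^2*(q^2 + 3*q + 2) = (q - 3)^2*(q + 2)*(q + 1)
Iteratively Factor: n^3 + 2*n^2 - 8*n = (n)*(n^2 + 2*n - 8) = n*(n + 4)*(n - 2)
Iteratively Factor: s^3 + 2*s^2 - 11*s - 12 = (s + 4)*(s^2 - 2*s - 3) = (s + 1)*(s + 4)*(s - 3)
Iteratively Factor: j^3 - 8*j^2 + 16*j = (j - 4)*(j^2 - 4*j) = (j - 4)^2*(j)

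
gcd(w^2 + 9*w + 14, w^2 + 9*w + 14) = w^2 + 9*w + 14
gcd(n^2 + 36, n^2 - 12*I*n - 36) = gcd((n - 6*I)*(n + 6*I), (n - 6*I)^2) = n - 6*I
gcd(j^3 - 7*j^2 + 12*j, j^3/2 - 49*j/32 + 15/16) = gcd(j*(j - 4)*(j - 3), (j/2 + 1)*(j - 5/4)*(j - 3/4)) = 1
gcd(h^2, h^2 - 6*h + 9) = 1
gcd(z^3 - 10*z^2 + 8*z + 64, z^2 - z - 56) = z - 8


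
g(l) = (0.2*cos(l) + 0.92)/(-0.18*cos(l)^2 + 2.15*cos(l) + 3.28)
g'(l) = (-0.36*sin(l)*cos(l) + 2.15*sin(l))*(0.2*cos(l) + 0.92)/(-0.18*cos(l)^2 + 2.15*cos(l) + 3.28)^2 - 0.2*sin(l)/(-0.18*cos(l)^2 + 2.15*cos(l) + 3.28) = (-0.036*cos(l)^2 - 0.3312*cos(l) + 1.322)*sin(l)/(0.0324*cos(l)^4 - 0.774*cos(l)^3 + 3.4417*cos(l)^2 + 14.104*cos(l) + 10.7584)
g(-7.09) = 0.23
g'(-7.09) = -0.04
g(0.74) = 0.22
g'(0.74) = 0.03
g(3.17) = 0.76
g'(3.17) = -0.05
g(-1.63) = 0.29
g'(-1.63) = -0.13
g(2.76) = 0.65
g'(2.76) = 0.47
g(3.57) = 0.63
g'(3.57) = -0.48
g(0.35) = 0.22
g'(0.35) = 0.01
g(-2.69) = 0.62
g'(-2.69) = -0.48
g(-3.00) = 0.74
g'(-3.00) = -0.24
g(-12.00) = 0.22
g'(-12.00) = 0.02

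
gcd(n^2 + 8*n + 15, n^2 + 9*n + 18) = n + 3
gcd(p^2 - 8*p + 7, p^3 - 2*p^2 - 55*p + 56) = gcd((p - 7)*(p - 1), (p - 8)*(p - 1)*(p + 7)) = p - 1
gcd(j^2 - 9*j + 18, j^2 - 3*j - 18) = j - 6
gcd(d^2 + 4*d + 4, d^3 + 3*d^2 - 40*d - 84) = d + 2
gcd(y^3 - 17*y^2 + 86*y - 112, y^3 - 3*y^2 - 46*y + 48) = y - 8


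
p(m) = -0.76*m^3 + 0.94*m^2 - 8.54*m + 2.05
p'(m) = -2.28*m^2 + 1.88*m - 8.54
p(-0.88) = 10.81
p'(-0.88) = -11.96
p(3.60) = -51.97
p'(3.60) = -31.32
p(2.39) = -23.37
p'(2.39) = -17.07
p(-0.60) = 7.68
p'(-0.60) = -10.49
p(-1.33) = 16.86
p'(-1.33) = -15.07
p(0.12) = 1.04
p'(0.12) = -8.35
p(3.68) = -54.52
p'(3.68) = -32.50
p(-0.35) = 5.19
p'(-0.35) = -9.48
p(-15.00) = 2906.65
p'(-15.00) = -549.74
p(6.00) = -179.51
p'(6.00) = -79.34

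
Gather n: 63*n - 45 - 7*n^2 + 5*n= -7*n^2 + 68*n - 45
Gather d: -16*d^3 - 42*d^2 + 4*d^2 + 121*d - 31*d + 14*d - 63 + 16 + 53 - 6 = -16*d^3 - 38*d^2 + 104*d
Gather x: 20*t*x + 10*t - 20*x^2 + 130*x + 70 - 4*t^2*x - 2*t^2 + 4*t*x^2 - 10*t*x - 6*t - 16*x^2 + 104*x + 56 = -2*t^2 + 4*t + x^2*(4*t - 36) + x*(-4*t^2 + 10*t + 234) + 126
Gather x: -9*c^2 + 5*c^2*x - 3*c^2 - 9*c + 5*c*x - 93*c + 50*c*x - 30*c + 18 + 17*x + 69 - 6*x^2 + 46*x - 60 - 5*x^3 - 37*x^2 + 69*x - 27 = -12*c^2 - 132*c - 5*x^3 - 43*x^2 + x*(5*c^2 + 55*c + 132)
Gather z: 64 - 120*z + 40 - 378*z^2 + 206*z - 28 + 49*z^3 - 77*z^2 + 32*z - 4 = 49*z^3 - 455*z^2 + 118*z + 72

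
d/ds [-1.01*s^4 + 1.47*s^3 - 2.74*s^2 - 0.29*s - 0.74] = -4.04*s^3 + 4.41*s^2 - 5.48*s - 0.29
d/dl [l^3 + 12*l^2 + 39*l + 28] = 3*l^2 + 24*l + 39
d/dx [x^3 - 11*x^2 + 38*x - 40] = 3*x^2 - 22*x + 38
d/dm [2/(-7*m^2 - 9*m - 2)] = 2*(14*m + 9)/(7*m^2 + 9*m + 2)^2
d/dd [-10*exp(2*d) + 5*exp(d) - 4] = (5 - 20*exp(d))*exp(d)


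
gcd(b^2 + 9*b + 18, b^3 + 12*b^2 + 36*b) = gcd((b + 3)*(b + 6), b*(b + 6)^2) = b + 6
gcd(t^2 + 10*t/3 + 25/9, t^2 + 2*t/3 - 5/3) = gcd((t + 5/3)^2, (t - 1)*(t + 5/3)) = t + 5/3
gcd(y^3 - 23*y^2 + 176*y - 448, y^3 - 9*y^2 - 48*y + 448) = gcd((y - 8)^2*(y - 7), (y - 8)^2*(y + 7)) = y^2 - 16*y + 64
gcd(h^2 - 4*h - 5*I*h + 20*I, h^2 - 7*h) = 1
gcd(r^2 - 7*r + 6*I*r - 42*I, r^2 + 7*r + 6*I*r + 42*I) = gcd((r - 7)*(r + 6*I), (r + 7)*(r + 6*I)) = r + 6*I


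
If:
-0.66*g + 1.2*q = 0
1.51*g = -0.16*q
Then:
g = 0.00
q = 0.00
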